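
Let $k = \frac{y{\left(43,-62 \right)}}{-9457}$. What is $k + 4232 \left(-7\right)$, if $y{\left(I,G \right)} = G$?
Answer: $- \frac{280154106}{9457} \approx -29624.0$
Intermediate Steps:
$k = \frac{62}{9457}$ ($k = - \frac{62}{-9457} = \left(-62\right) \left(- \frac{1}{9457}\right) = \frac{62}{9457} \approx 0.006556$)
$k + 4232 \left(-7\right) = \frac{62}{9457} + 4232 \left(-7\right) = \frac{62}{9457} - 29624 = - \frac{280154106}{9457}$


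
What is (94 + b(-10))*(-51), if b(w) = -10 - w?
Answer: -4794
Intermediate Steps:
(94 + b(-10))*(-51) = (94 + (-10 - 1*(-10)))*(-51) = (94 + (-10 + 10))*(-51) = (94 + 0)*(-51) = 94*(-51) = -4794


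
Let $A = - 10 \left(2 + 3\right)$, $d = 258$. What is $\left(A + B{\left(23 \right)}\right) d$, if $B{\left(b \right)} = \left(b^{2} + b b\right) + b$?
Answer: $265998$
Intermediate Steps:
$A = -50$ ($A = \left(-10\right) 5 = -50$)
$B{\left(b \right)} = b + 2 b^{2}$ ($B{\left(b \right)} = \left(b^{2} + b^{2}\right) + b = 2 b^{2} + b = b + 2 b^{2}$)
$\left(A + B{\left(23 \right)}\right) d = \left(-50 + 23 \left(1 + 2 \cdot 23\right)\right) 258 = \left(-50 + 23 \left(1 + 46\right)\right) 258 = \left(-50 + 23 \cdot 47\right) 258 = \left(-50 + 1081\right) 258 = 1031 \cdot 258 = 265998$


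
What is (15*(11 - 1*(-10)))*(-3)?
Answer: -945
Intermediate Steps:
(15*(11 - 1*(-10)))*(-3) = (15*(11 + 10))*(-3) = (15*21)*(-3) = 315*(-3) = -945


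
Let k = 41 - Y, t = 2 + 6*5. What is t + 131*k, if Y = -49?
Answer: 11822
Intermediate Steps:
t = 32 (t = 2 + 30 = 32)
k = 90 (k = 41 - 1*(-49) = 41 + 49 = 90)
t + 131*k = 32 + 131*90 = 32 + 11790 = 11822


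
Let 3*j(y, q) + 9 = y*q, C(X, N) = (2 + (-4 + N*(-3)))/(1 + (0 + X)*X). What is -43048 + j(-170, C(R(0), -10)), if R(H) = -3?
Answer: -129629/3 ≈ -43210.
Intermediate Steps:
C(X, N) = (-2 - 3*N)/(1 + X²) (C(X, N) = (2 + (-4 - 3*N))/(1 + X*X) = (-2 - 3*N)/(1 + X²))
j(y, q) = -3 + q*y/3 (j(y, q) = -3 + (y*q)/3 = -3 + (q*y)/3 = -3 + q*y/3)
-43048 + j(-170, C(R(0), -10)) = -43048 + (-3 + (⅓)*((-2 - 3*(-10))/(1 + (-3)²))*(-170)) = -43048 + (-3 + (⅓)*((-2 + 30)/(1 + 9))*(-170)) = -43048 + (-3 + (⅓)*(28/10)*(-170)) = -43048 + (-3 + (⅓)*((⅒)*28)*(-170)) = -43048 + (-3 + (⅓)*(14/5)*(-170)) = -43048 + (-3 - 476/3) = -43048 - 485/3 = -129629/3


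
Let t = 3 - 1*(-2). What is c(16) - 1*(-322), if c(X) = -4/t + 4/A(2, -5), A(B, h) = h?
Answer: 1602/5 ≈ 320.40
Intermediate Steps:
t = 5 (t = 3 + 2 = 5)
c(X) = -8/5 (c(X) = -4/5 + 4/(-5) = -4*1/5 + 4*(-1/5) = -4/5 - 4/5 = -8/5)
c(16) - 1*(-322) = -8/5 - 1*(-322) = -8/5 + 322 = 1602/5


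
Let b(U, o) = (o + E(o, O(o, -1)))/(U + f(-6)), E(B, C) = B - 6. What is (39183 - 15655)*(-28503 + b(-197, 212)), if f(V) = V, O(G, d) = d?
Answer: -136145407256/203 ≈ -6.7067e+8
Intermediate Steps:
E(B, C) = -6 + B
b(U, o) = (-6 + 2*o)/(-6 + U) (b(U, o) = (o + (-6 + o))/(U - 6) = (-6 + 2*o)/(-6 + U))
(39183 - 15655)*(-28503 + b(-197, 212)) = (39183 - 15655)*(-28503 + 2*(-3 + 212)/(-6 - 197)) = 23528*(-28503 + 2*209/(-203)) = 23528*(-28503 + 2*(-1/203)*209) = 23528*(-28503 - 418/203) = 23528*(-5786527/203) = -136145407256/203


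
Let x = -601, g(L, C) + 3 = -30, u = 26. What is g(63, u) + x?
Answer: -634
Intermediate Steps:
g(L, C) = -33 (g(L, C) = -3 - 30 = -33)
g(63, u) + x = -33 - 601 = -634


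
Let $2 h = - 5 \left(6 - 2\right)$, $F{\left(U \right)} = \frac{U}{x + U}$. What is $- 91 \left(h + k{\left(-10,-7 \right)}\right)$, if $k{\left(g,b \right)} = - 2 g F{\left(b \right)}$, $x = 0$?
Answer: $-910$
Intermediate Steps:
$F{\left(U \right)} = 1$ ($F{\left(U \right)} = \frac{U}{0 + U} = \frac{U}{U} = 1$)
$h = -10$ ($h = \frac{\left(-5\right) \left(6 - 2\right)}{2} = \frac{\left(-5\right) 4}{2} = \frac{1}{2} \left(-20\right) = -10$)
$k{\left(g,b \right)} = - 2 g$ ($k{\left(g,b \right)} = - 2 g 1 = - 2 g$)
$- 91 \left(h + k{\left(-10,-7 \right)}\right) = - 91 \left(-10 - -20\right) = - 91 \left(-10 + 20\right) = \left(-91\right) 10 = -910$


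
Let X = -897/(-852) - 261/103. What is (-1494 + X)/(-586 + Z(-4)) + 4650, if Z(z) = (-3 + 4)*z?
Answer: 16059321563/3451736 ≈ 4652.5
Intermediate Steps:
Z(z) = z (Z(z) = 1*z = z)
X = -43327/29252 (X = -897*(-1/852) - 261*1/103 = 299/284 - 261/103 = -43327/29252 ≈ -1.4812)
(-1494 + X)/(-586 + Z(-4)) + 4650 = (-1494 - 43327/29252)/(-586 - 4) + 4650 = -43745815/29252/(-590) + 4650 = -43745815/29252*(-1/590) + 4650 = 8749163/3451736 + 4650 = 16059321563/3451736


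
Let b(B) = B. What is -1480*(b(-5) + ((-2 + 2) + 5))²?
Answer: 0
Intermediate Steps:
-1480*(b(-5) + ((-2 + 2) + 5))² = -1480*(-5 + ((-2 + 2) + 5))² = -1480*(-5 + (0 + 5))² = -1480*(-5 + 5)² = -1480*0² = -1480*0 = 0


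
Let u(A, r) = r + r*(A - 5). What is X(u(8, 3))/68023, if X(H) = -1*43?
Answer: -43/68023 ≈ -0.00063214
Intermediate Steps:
u(A, r) = r + r*(-5 + A)
X(H) = -43
X(u(8, 3))/68023 = -43/68023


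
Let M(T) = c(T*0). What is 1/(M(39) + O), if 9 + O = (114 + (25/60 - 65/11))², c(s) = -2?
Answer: 17424/204956665 ≈ 8.5013e-5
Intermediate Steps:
M(T) = -2
O = 204991513/17424 (O = -9 + (114 + (25/60 - 65/11))² = -9 + (114 + (25*(1/60) - 65*1/11))² = -9 + (114 + (5/12 - 65/11))² = -9 + (114 - 725/132)² = -9 + (14323/132)² = -9 + 205148329/17424 = 204991513/17424 ≈ 11765.)
1/(M(39) + O) = 1/(-2 + 204991513/17424) = 1/(204956665/17424) = 17424/204956665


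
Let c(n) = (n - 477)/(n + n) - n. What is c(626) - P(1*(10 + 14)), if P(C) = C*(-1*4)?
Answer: -663411/1252 ≈ -529.88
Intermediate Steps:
P(C) = -4*C (P(C) = C*(-4) = -4*C)
c(n) = -n + (-477 + n)/(2*n) (c(n) = (-477 + n)/((2*n)) - n = (-477 + n)*(1/(2*n)) - n = (-477 + n)/(2*n) - n = -n + (-477 + n)/(2*n))
c(626) - P(1*(10 + 14)) = (½ - 1*626 - 477/2/626) - (-4)*1*(10 + 14) = (½ - 626 - 477/2*1/626) - (-4)*1*24 = (½ - 626 - 477/1252) - (-4)*24 = -783603/1252 - 1*(-96) = -783603/1252 + 96 = -663411/1252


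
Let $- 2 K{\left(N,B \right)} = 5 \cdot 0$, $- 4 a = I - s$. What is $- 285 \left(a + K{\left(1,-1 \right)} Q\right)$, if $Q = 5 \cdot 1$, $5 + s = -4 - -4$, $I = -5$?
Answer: $0$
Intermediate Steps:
$s = -5$ ($s = -5 - 0 = -5 + \left(-4 + 4\right) = -5 + 0 = -5$)
$Q = 5$
$a = 0$ ($a = - \frac{-5 - -5}{4} = - \frac{-5 + 5}{4} = \left(- \frac{1}{4}\right) 0 = 0$)
$K{\left(N,B \right)} = 0$ ($K{\left(N,B \right)} = - \frac{5 \cdot 0}{2} = \left(- \frac{1}{2}\right) 0 = 0$)
$- 285 \left(a + K{\left(1,-1 \right)} Q\right) = - 285 \left(0 + 0 \cdot 5\right) = - 285 \left(0 + 0\right) = \left(-285\right) 0 = 0$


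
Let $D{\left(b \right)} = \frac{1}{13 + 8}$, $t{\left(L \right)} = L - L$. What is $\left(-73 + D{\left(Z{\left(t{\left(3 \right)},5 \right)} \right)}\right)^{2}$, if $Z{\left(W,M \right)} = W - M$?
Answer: $\frac{2347024}{441} \approx 5322.0$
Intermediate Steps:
$t{\left(L \right)} = 0$
$D{\left(b \right)} = \frac{1}{21}$
$\left(-73 + D{\left(Z{\left(t{\left(3 \right)},5 \right)} \right)}\right)^{2} = \left(-73 + \frac{1}{21}\right)^{2} = \left(- \frac{1532}{21}\right)^{2} = \frac{2347024}{441}$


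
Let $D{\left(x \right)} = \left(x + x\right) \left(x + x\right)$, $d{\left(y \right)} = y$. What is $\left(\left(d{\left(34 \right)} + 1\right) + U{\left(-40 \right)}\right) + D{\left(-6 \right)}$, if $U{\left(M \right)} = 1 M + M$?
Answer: $99$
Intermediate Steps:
$U{\left(M \right)} = 2 M$ ($U{\left(M \right)} = M + M = 2 M$)
$D{\left(x \right)} = 4 x^{2}$ ($D{\left(x \right)} = 2 x 2 x = 4 x^{2}$)
$\left(\left(d{\left(34 \right)} + 1\right) + U{\left(-40 \right)}\right) + D{\left(-6 \right)} = \left(\left(34 + 1\right) + 2 \left(-40\right)\right) + 4 \left(-6\right)^{2} = \left(35 - 80\right) + 4 \cdot 36 = -45 + 144 = 99$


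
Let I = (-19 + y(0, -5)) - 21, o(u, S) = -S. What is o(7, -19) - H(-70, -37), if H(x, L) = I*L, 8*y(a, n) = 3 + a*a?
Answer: -11577/8 ≈ -1447.1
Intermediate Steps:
y(a, n) = 3/8 + a**2/8 (y(a, n) = (3 + a*a)/8 = (3 + a**2)/8 = 3/8 + a**2/8)
I = -317/8 (I = (-19 + (3/8 + (1/8)*0**2)) - 21 = (-19 + (3/8 + (1/8)*0)) - 21 = (-19 + (3/8 + 0)) - 21 = (-19 + 3/8) - 21 = -149/8 - 21 = -317/8 ≈ -39.625)
H(x, L) = -317*L/8
o(7, -19) - H(-70, -37) = -1*(-19) - (-317)*(-37)/8 = 19 - 1*11729/8 = 19 - 11729/8 = -11577/8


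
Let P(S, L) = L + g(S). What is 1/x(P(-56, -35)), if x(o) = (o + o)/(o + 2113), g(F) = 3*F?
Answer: -955/203 ≈ -4.7044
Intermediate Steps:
P(S, L) = L + 3*S
x(o) = 2*o/(2113 + o) (x(o) = (2*o)/(2113 + o) = 2*o/(2113 + o))
1/x(P(-56, -35)) = 1/(2*(-35 + 3*(-56))/(2113 + (-35 + 3*(-56)))) = 1/(2*(-35 - 168)/(2113 + (-35 - 168))) = 1/(2*(-203)/(2113 - 203)) = 1/(2*(-203)/1910) = 1/(2*(-203)*(1/1910)) = 1/(-203/955) = -955/203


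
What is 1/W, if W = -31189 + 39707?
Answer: 1/8518 ≈ 0.00011740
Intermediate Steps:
W = 8518
1/W = 1/8518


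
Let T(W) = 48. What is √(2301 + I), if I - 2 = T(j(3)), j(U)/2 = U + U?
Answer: √2351 ≈ 48.487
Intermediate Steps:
j(U) = 4*U (j(U) = 2*(U + U) = 2*(2*U) = 4*U)
I = 50 (I = 2 + 48 = 50)
√(2301 + I) = √(2301 + 50) = √2351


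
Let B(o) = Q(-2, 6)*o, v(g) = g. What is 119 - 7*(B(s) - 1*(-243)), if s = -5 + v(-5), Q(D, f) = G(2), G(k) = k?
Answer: -1442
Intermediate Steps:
Q(D, f) = 2
s = -10 (s = -5 - 5 = -10)
B(o) = 2*o
119 - 7*(B(s) - 1*(-243)) = 119 - 7*(2*(-10) - 1*(-243)) = 119 - 7*(-20 + 243) = 119 - 7*223 = 119 - 1561 = -1442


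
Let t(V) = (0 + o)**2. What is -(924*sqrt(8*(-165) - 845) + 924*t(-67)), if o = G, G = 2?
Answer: -3696 - 924*I*sqrt(2165) ≈ -3696.0 - 42993.0*I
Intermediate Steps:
o = 2
t(V) = 4 (t(V) = (0 + 2)**2 = 2**2 = 4)
-(924*sqrt(8*(-165) - 845) + 924*t(-67)) = -(3696 + 924*sqrt(8*(-165) - 845)) = -(3696 + 924*sqrt(-1320 - 845)) = -(3696 + 924*I*sqrt(2165)) = -924*(4 + I*sqrt(2165)) = -3696 - 924*I*sqrt(2165)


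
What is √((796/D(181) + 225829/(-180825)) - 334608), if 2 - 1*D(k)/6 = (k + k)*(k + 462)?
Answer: I*√658633783864546062541402/1402985010 ≈ 578.45*I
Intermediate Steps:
D(k) = 12 - 12*k*(462 + k) (D(k) = 12 - 6*(k + k)*(k + 462) = 12 - 6*2*k*(462 + k) = 12 - 12*k*(462 + k))
√((796/D(181) + 225829/(-180825)) - 334608) = √((796/(12 - 5544*181 - 12*181²) + 225829/(-180825)) - 334608) = √((796/(12 - 1003464 - 12*32761) + 225829*(-1/180825)) - 334608) = √((796/(12 - 1003464 - 393132) - 225829/180825) - 334608) = √((796/(-1396584) - 225829/180825) - 334608) = √((796*(-1/1396584) - 225829/180825) - 334608) = √((-199/349146 - 225829/180825) - 334608) = √(-26294425403/21044775150 - 334608) = √(-7041776417816603/21044775150) = I*√658633783864546062541402/1402985010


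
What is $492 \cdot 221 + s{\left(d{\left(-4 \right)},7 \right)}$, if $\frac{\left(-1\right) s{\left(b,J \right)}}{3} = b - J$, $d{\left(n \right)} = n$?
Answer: $108765$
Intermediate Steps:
$s{\left(b,J \right)} = - 3 b + 3 J$ ($s{\left(b,J \right)} = - 3 \left(b - J\right) = - 3 b + 3 J$)
$492 \cdot 221 + s{\left(d{\left(-4 \right)},7 \right)} = 492 \cdot 221 + \left(\left(-3\right) \left(-4\right) + 3 \cdot 7\right) = 108732 + \left(12 + 21\right) = 108732 + 33 = 108765$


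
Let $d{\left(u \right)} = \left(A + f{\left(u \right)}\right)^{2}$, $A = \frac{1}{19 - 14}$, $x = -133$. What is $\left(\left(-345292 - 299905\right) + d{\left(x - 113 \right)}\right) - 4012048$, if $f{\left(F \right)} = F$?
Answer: $- \frac{114920684}{25} \approx -4.5968 \cdot 10^{6}$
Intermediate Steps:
$A = \frac{1}{5} \approx 0.2$
$d{\left(u \right)} = \left(\frac{1}{5} + u\right)^{2}$
$\left(\left(-345292 - 299905\right) + d{\left(x - 113 \right)}\right) - 4012048 = \left(\left(-345292 - 299905\right) + \frac{\left(1 + 5 \left(-133 - 113\right)\right)^{2}}{25}\right) - 4012048 = \left(-645197 + \frac{\left(1 + 5 \left(-133 - 113\right)\right)^{2}}{25}\right) - 4012048 = \left(-645197 + \frac{\left(1 + 5 \left(-246\right)\right)^{2}}{25}\right) - 4012048 = \left(-645197 + \frac{\left(1 - 1230\right)^{2}}{25}\right) - 4012048 = \left(-645197 + \frac{\left(-1229\right)^{2}}{25}\right) - 4012048 = \left(-645197 + \frac{1}{25} \cdot 1510441\right) - 4012048 = \left(-645197 + \frac{1510441}{25}\right) - 4012048 = - \frac{14619484}{25} - 4012048 = - \frac{114920684}{25}$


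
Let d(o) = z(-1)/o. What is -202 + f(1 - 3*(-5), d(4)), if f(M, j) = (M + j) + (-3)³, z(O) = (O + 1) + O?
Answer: -853/4 ≈ -213.25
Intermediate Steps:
z(O) = 1 + 2*O (z(O) = (1 + O) + O = 1 + 2*O)
d(o) = -1/o (d(o) = (1 + 2*(-1))/o = (1 - 2)/o = -1/o)
f(M, j) = -27 + M + j (f(M, j) = (M + j) - 27 = -27 + M + j)
-202 + f(1 - 3*(-5), d(4)) = -202 + (-27 + (1 - 3*(-5)) - 1/4) = -202 + (-27 + (1 + 15) - 1*¼) = -202 + (-27 + 16 - ¼) = -202 - 45/4 = -853/4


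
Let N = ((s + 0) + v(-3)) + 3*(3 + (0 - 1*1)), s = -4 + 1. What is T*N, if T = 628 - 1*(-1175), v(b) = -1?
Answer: 3606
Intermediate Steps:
s = -3
N = 2 (N = ((-3 + 0) - 1) + 3*(3 + (0 - 1*1)) = (-3 - 1) + 3*(3 + (0 - 1)) = -4 + 3*(3 - 1) = -4 + 3*2 = -4 + 6 = 2)
T = 1803 (T = 628 + 1175 = 1803)
T*N = 1803*2 = 3606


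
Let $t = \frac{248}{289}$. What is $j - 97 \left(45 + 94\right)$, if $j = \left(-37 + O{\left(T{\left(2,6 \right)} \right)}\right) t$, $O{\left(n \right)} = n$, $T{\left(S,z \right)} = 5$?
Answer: $- \frac{3904523}{289} \approx -13510.0$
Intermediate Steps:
$t = \frac{248}{289}$ ($t = 248 \cdot \frac{1}{289} = \frac{248}{289} \approx 0.85813$)
$j = - \frac{7936}{289}$ ($j = \left(-37 + 5\right) \frac{248}{289} = \left(-32\right) \frac{248}{289} = - \frac{7936}{289} \approx -27.46$)
$j - 97 \left(45 + 94\right) = - \frac{7936}{289} - 97 \left(45 + 94\right) = - \frac{7936}{289} - 13483 = - \frac{3904523}{289}$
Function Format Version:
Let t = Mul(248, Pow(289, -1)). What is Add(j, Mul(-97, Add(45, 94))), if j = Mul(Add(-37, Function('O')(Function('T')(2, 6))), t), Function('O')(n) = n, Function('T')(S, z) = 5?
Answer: Rational(-3904523, 289) ≈ -13510.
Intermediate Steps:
t = Rational(248, 289) (t = Mul(248, Rational(1, 289)) = Rational(248, 289) ≈ 0.85813)
j = Rational(-7936, 289) (j = Mul(Add(-37, 5), Rational(248, 289)) = Mul(-32, Rational(248, 289)) = Rational(-7936, 289) ≈ -27.460)
Add(j, Mul(-97, Add(45, 94))) = Add(Rational(-7936, 289), Mul(-97, Add(45, 94))) = Add(Rational(-7936, 289), Mul(-97, 139)) = Add(Rational(-7936, 289), -13483) = Rational(-3904523, 289)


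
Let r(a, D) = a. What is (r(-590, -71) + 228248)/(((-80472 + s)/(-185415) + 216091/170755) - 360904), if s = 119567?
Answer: -720777483399285/1142638153279976 ≈ -0.63080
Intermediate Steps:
(r(-590, -71) + 228248)/(((-80472 + s)/(-185415) + 216091/170755) - 360904) = (-590 + 228248)/(((-80472 + 119567)/(-185415) + 216091/170755) - 360904) = 227658/((39095*(-1/185415) + 216091*(1/170755)) - 360904) = 227658/((-7819/37083 + 216091/170755) - 360904) = 227658/(6678169208/6332107665 - 360904) = 227658/(-2285276306559952/6332107665) = 227658*(-6332107665/2285276306559952) = -720777483399285/1142638153279976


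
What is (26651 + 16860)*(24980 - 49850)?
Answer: -1082118570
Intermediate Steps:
(26651 + 16860)*(24980 - 49850) = 43511*(-24870) = -1082118570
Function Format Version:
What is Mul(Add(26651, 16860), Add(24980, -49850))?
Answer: -1082118570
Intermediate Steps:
Mul(Add(26651, 16860), Add(24980, -49850)) = Mul(43511, -24870) = -1082118570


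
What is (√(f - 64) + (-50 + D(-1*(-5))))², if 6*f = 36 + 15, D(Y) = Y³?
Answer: (150 + I*√222)²/4 ≈ 5569.5 + 1117.5*I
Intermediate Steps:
f = 17/2 (f = (36 + 15)/6 = (⅙)*51 = 17/2 ≈ 8.5000)
(√(f - 64) + (-50 + D(-1*(-5))))² = (√(17/2 - 64) + (-50 + (-1*(-5))³))² = (√(-111/2) + (-50 + 5³))² = (I*√222/2 + (-50 + 125))² = (I*√222/2 + 75)² = (75 + I*√222/2)²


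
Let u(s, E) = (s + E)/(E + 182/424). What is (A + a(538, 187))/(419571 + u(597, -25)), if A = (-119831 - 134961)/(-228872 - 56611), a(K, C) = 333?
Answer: 496525166879/623901421203225 ≈ 0.00079584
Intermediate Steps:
u(s, E) = (E + s)/(91/212 + E) (u(s, E) = (E + s)/(E + 182*(1/424)) = (E + s)/(E + 91/212) = (E + s)/(91/212 + E))
A = 254792/285483 (A = -254792/(-285483) = -254792*(-1/285483) = 254792/285483 ≈ 0.89249)
(A + a(538, 187))/(419571 + u(597, -25)) = (254792/285483 + 333)/(419571 + 212*(-25 + 597)/(91 + 212*(-25))) = 95320631/(285483*(419571 + 212*572/(91 - 5300))) = 95320631/(285483*(419571 + 212*572/(-5209))) = 95320631/(285483*(419571 + 212*(-1/5209)*572)) = 95320631/(285483*(419571 - 121264/5209)) = 95320631/(285483*(2185424075/5209)) = (95320631/285483)*(5209/2185424075) = 496525166879/623901421203225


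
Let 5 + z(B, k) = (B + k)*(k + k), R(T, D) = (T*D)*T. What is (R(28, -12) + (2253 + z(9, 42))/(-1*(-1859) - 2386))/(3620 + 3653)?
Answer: -4964548/3832871 ≈ -1.2953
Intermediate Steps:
R(T, D) = D*T² (R(T, D) = (D*T)*T = D*T²)
z(B, k) = -5 + 2*k*(B + k) (z(B, k) = -5 + (B + k)*(k + k) = -5 + (B + k)*(2*k) = -5 + 2*k*(B + k))
(R(28, -12) + (2253 + z(9, 42))/(-1*(-1859) - 2386))/(3620 + 3653) = (-12*28² + (2253 + (-5 + 2*42² + 2*9*42))/(-1*(-1859) - 2386))/(3620 + 3653) = (-12*784 + (2253 + (-5 + 2*1764 + 756))/(1859 - 2386))/7273 = (-9408 + (2253 + (-5 + 3528 + 756))/(-527))*(1/7273) = (-9408 + (2253 + 4279)*(-1/527))*(1/7273) = (-9408 + 6532*(-1/527))*(1/7273) = (-9408 - 6532/527)*(1/7273) = -4964548/527*1/7273 = -4964548/3832871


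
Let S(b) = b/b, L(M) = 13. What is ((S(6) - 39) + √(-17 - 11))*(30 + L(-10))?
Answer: -1634 + 86*I*√7 ≈ -1634.0 + 227.53*I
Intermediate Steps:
S(b) = 1
((S(6) - 39) + √(-17 - 11))*(30 + L(-10)) = ((1 - 39) + √(-17 - 11))*(30 + 13) = (-38 + √(-28))*43 = (-38 + 2*I*√7)*43 = -1634 + 86*I*√7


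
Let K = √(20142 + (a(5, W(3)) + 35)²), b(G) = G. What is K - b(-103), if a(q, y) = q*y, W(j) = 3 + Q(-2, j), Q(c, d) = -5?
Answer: 103 + √20767 ≈ 247.11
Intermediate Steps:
W(j) = -2 (W(j) = 3 - 5 = -2)
K = √20767 (K = √(20142 + (5*(-2) + 35)²) = √(20142 + (-10 + 35)²) = √(20142 + 25²) = √(20142 + 625) = √20767 ≈ 144.11)
K - b(-103) = √20767 - 1*(-103) = √20767 + 103 = 103 + √20767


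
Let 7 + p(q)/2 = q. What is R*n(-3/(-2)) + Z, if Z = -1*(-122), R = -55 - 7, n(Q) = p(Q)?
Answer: 804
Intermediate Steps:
p(q) = -14 + 2*q
n(Q) = -14 + 2*Q
R = -62
Z = 122
R*n(-3/(-2)) + Z = -62*(-14 + 2*(-3/(-2))) + 122 = -62*(-14 + 2*(-3*(-1/2))) + 122 = -62*(-14 + 2*(3/2)) + 122 = -62*(-14 + 3) + 122 = -62*(-11) + 122 = 682 + 122 = 804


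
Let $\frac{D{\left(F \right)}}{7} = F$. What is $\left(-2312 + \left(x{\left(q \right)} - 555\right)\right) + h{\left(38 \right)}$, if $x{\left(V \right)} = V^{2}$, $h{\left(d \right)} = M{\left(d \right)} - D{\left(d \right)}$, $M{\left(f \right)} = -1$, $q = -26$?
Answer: $-2458$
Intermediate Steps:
$D{\left(F \right)} = 7 F$
$h{\left(d \right)} = -1 - 7 d$
$\left(-2312 + \left(x{\left(q \right)} - 555\right)\right) + h{\left(38 \right)} = \left(-2312 + \left(\left(-26\right)^{2} - 555\right)\right) - 267 = \left(-2312 + \left(676 - 555\right)\right) - 267 = \left(-2312 + 121\right) - 267 = -2191 - 267 = -2458$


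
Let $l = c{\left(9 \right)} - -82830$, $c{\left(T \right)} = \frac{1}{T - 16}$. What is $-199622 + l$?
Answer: $- \frac{817545}{7} \approx -1.1679 \cdot 10^{5}$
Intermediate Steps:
$c{\left(T \right)} = \frac{1}{-16 + T}$
$l = \frac{579809}{7}$ ($l = \frac{1}{-16 + 9} - -82830 = \frac{1}{-7} + 82830 = - \frac{1}{7} + 82830 = \frac{579809}{7} \approx 82830.0$)
$-199622 + l = -199622 + \frac{579809}{7} = - \frac{817545}{7}$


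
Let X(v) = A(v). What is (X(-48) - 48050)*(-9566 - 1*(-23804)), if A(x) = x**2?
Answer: -651331548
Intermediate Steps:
X(v) = v**2
(X(-48) - 48050)*(-9566 - 1*(-23804)) = ((-48)**2 - 48050)*(-9566 - 1*(-23804)) = (2304 - 48050)*(-9566 + 23804) = -45746*14238 = -651331548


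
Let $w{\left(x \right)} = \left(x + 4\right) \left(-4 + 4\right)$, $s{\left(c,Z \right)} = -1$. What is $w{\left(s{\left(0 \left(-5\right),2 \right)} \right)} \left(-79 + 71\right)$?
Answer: $0$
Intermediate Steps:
$w{\left(x \right)} = 0$ ($w{\left(x \right)} = \left(4 + x\right) 0 = 0$)
$w{\left(s{\left(0 \left(-5\right),2 \right)} \right)} \left(-79 + 71\right) = 0 \left(-79 + 71\right) = 0 \left(-8\right) = 0$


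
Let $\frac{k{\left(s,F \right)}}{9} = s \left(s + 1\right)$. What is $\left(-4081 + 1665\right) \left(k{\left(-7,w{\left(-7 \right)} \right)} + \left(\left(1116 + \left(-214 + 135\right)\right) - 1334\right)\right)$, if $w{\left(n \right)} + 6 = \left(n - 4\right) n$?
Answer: $-195696$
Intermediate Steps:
$w{\left(n \right)} = -6 + n \left(-4 + n\right)$ ($w{\left(n \right)} = -6 + \left(n - 4\right) n = -6 + \left(-4 + n\right) n = -6 + n \left(-4 + n\right)$)
$k{\left(s,F \right)} = 9 s \left(1 + s\right)$ ($k{\left(s,F \right)} = 9 s \left(s + 1\right) = 9 s \left(1 + s\right)$)
$\left(-4081 + 1665\right) \left(k{\left(-7,w{\left(-7 \right)} \right)} + \left(\left(1116 + \left(-214 + 135\right)\right) - 1334\right)\right) = \left(-4081 + 1665\right) \left(9 \left(-7\right) \left(1 - 7\right) + \left(\left(1116 + \left(-214 + 135\right)\right) - 1334\right)\right) = - 2416 \left(9 \left(-7\right) \left(-6\right) + \left(\left(1116 - 79\right) - 1334\right)\right) = - 2416 \left(378 + \left(1037 - 1334\right)\right) = - 2416 \left(378 - 297\right) = \left(-2416\right) 81 = -195696$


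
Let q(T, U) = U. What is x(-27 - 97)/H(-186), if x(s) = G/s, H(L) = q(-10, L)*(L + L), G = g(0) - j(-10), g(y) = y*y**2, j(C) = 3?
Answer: 1/2859936 ≈ 3.4966e-7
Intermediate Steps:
g(y) = y**3
G = -3 (G = 0**3 - 1*3 = 0 - 3 = -3)
H(L) = 2*L**2 (H(L) = L*(L + L) = L*(2*L) = 2*L**2)
x(s) = -3/s
x(-27 - 97)/H(-186) = (-3/(-27 - 97))/((2*(-186)**2)) = (-3/(-124))/((2*34596)) = -3*(-1/124)/69192 = (3/124)*(1/69192) = 1/2859936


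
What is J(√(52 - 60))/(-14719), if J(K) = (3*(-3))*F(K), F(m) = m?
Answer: 18*I*√2/14719 ≈ 0.0017295*I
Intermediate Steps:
J(K) = -9*K (J(K) = (3*(-3))*K = -9*K)
J(√(52 - 60))/(-14719) = -9*√(52 - 60)/(-14719) = -18*I*√2*(-1/14719) = 18*I*√2/14719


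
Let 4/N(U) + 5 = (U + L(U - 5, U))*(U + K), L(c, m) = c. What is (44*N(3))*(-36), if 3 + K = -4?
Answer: 704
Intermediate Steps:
K = -7 (K = -3 - 4 = -7)
N(U) = 4/(-5 + (-7 + U)*(-5 + 2*U)) (N(U) = 4/(-5 + (U + (U - 5))*(U - 7)) = 4/(-5 + (U + (-5 + U))*(-7 + U)) = 4/(-5 + (-5 + 2*U)*(-7 + U)) = 4/(-5 + (-7 + U)*(-5 + 2*U)))
(44*N(3))*(-36) = (44*(4/(30 - 19*3 + 2*3²)))*(-36) = (44*(4/(30 - 57 + 2*9)))*(-36) = (44*(4/(30 - 57 + 18)))*(-36) = (44*(4/(-9)))*(-36) = (44*(4*(-⅑)))*(-36) = (44*(-4/9))*(-36) = -176/9*(-36) = 704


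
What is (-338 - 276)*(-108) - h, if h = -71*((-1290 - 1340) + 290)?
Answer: -99828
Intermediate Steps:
h = 166140 (h = -71*(-2630 + 290) = -71*(-2340) = 166140)
(-338 - 276)*(-108) - h = (-338 - 276)*(-108) - 1*166140 = -614*(-108) - 166140 = 66312 - 166140 = -99828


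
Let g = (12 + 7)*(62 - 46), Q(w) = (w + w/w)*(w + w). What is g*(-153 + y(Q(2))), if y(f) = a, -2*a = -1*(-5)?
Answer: -47272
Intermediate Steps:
a = -5/2 (a = -(-1)*(-5)/2 = -1/2*5 = -5/2 ≈ -2.5000)
Q(w) = 2*w*(1 + w) (Q(w) = (w + 1)*(2*w) = (1 + w)*(2*w) = 2*w*(1 + w))
y(f) = -5/2
g = 304 (g = 19*16 = 304)
g*(-153 + y(Q(2))) = 304*(-153 - 5/2) = 304*(-311/2) = -47272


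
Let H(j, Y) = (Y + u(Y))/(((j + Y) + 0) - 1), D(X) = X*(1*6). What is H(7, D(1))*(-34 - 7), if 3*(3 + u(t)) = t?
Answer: -205/12 ≈ -17.083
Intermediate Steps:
u(t) = -3 + t/3
D(X) = 6*X (D(X) = X*6 = 6*X)
H(j, Y) = (-3 + 4*Y/3)/(-1 + Y + j) (H(j, Y) = (Y + (-3 + Y/3))/(((j + Y) + 0) - 1) = (-3 + 4*Y/3)/(((Y + j) + 0) - 1) = (-3 + 4*Y/3)/((Y + j) - 1) = (-3 + 4*Y/3)/(-1 + Y + j))
H(7, D(1))*(-34 - 7) = ((-3 + 4*(6*1)/3)/(-1 + 6*1 + 7))*(-34 - 7) = ((-3 + (4/3)*6)/(-1 + 6 + 7))*(-41) = ((-3 + 8)/12)*(-41) = ((1/12)*5)*(-41) = (5/12)*(-41) = -205/12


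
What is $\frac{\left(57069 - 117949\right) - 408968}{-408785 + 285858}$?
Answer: $\frac{469848}{122927} \approx 3.8222$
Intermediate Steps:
$\frac{\left(57069 - 117949\right) - 408968}{-408785 + 285858} = \frac{-60880 - 408968}{-122927} = \left(-469848\right) \left(- \frac{1}{122927}\right) = \frac{469848}{122927}$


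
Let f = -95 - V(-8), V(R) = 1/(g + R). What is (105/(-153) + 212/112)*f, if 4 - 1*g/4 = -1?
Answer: -280849/2448 ≈ -114.73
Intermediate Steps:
g = 20 (g = 16 - 4*(-1) = 16 + 4 = 20)
V(R) = 1/(20 + R)
f = -1141/12 (f = -95 - 1/(20 - 8) = -95 - 1/12 = -1141/12 ≈ -95.083)
(105/(-153) + 212/112)*f = (105/(-153) + 212/112)*(-1141/12) = (105*(-1/153) + 212*(1/112))*(-1141/12) = (-35/51 + 53/28)*(-1141/12) = (1723/1428)*(-1141/12) = -280849/2448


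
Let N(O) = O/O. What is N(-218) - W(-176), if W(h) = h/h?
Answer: 0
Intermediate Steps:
W(h) = 1
N(O) = 1
N(-218) - W(-176) = 1 - 1*1 = 1 - 1 = 0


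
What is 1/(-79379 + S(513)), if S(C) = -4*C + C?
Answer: -1/80918 ≈ -1.2358e-5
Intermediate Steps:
S(C) = -3*C
1/(-79379 + S(513)) = 1/(-79379 - 3*513) = 1/(-79379 - 1539) = 1/(-80918) = -1/80918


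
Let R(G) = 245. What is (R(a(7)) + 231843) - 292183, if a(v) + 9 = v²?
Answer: -60095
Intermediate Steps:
a(v) = -9 + v²
(R(a(7)) + 231843) - 292183 = (245 + 231843) - 292183 = 232088 - 292183 = -60095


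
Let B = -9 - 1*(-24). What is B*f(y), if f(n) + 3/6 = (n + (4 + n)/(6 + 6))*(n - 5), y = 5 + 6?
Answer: 1095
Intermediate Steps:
y = 11
f(n) = -½ + (-5 + n)*(⅓ + 13*n/12) (f(n) = -½ + (n + (4 + n)/(6 + 6))*(n - 5) = -½ + (n + (4 + n)/12)*(-5 + n) = -½ + (n + (4 + n)*(1/12))*(-5 + n) = -½ + (n + (⅓ + n/12))*(-5 + n) = -½ + (⅓ + 13*n/12)*(-5 + n) = -½ + (-5 + n)*(⅓ + 13*n/12))
B = 15 (B = -9 + 24 = 15)
B*f(y) = 15*(-13/6 - 61/12*11 + (13/12)*11²) = 15*(-13/6 - 671/12 + (13/12)*121) = 15*(-13/6 - 671/12 + 1573/12) = 15*73 = 1095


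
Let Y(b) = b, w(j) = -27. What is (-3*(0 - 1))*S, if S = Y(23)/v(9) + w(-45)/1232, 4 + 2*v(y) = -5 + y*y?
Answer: 6841/3696 ≈ 1.8509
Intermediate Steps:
v(y) = -9/2 + y²/2 (v(y) = -2 + (-5 + y*y)/2 = -2 + (-5 + y²)/2 = -2 + (-5/2 + y²/2) = -9/2 + y²/2)
S = 6841/11088 (S = 23/(-9/2 + (½)*9²) - 27/1232 = 23/(-9/2 + (½)*81) - 27*1/1232 = 23/(-9/2 + 81/2) - 27/1232 = 23/36 - 27/1232 = 6841/11088 ≈ 0.61697)
(-3*(0 - 1))*S = -3*(0 - 1)*(6841/11088) = -3*(-1)*(6841/11088) = 3*(6841/11088) = 6841/3696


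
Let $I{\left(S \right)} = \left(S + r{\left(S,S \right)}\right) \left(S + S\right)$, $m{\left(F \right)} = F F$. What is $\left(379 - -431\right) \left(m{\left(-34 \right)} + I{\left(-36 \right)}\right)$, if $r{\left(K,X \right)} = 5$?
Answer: $2744280$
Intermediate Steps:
$m{\left(F \right)} = F^{2}$
$I{\left(S \right)} = 2 S \left(5 + S\right)$ ($I{\left(S \right)} = \left(S + 5\right) \left(S + S\right) = \left(5 + S\right) 2 S = 2 S \left(5 + S\right)$)
$\left(379 - -431\right) \left(m{\left(-34 \right)} + I{\left(-36 \right)}\right) = \left(379 - -431\right) \left(\left(-34\right)^{2} + 2 \left(-36\right) \left(5 - 36\right)\right) = \left(379 + 431\right) \left(1156 + 2 \left(-36\right) \left(-31\right)\right) = 810 \left(1156 + 2232\right) = 810 \cdot 3388 = 2744280$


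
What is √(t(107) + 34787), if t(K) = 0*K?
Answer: √34787 ≈ 186.51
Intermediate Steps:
t(K) = 0
√(t(107) + 34787) = √(0 + 34787) = √34787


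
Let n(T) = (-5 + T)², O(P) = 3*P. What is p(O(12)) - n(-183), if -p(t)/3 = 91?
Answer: -35617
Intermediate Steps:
p(t) = -273 (p(t) = -3*91 = -273)
p(O(12)) - n(-183) = -273 - (-5 - 183)² = -273 - 1*(-188)² = -273 - 1*35344 = -273 - 35344 = -35617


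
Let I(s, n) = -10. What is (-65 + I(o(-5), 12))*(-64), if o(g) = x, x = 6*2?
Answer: 4800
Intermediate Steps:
x = 12
o(g) = 12
(-65 + I(o(-5), 12))*(-64) = (-65 - 10)*(-64) = -75*(-64) = 4800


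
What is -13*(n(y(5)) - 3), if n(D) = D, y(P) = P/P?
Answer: 26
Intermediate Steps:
y(P) = 1
-13*(n(y(5)) - 3) = -13*(1 - 3) = -13*(-2) = 26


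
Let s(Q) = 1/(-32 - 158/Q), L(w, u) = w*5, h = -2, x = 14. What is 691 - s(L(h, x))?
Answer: 55976/81 ≈ 691.06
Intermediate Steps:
L(w, u) = 5*w
691 - s(L(h, x)) = 691 - (-1)*5*(-2)/(158 + 32*(5*(-2))) = 691 - (-1)*(-10)/(158 + 32*(-10)) = 691 - (-1)*(-10)/(158 - 320) = 691 - (-1)*(-10)/(-162) = 691 - (-1)*(-10)*(-1)/162 = 691 - 1*(-5/81) = 691 + 5/81 = 55976/81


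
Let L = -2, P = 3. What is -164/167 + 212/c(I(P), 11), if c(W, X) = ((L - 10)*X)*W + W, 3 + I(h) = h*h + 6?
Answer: -73303/65631 ≈ -1.1169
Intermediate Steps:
I(h) = 3 + h² (I(h) = -3 + (h*h + 6) = -3 + (h² + 6) = -3 + (6 + h²) = 3 + h²)
c(W, X) = W - 12*W*X (c(W, X) = ((-2 - 10)*X)*W + W = (-12*X)*W + W = -12*W*X + W = W - 12*W*X)
-164/167 + 212/c(I(P), 11) = -164/167 + 212/(((3 + 3²)*(1 - 12*11))) = -164*1/167 + 212/(((3 + 9)*(1 - 132))) = -164/167 + 212/((12*(-131))) = -164/167 + 212/(-1572) = -164/167 + 212*(-1/1572) = -164/167 - 53/393 = -73303/65631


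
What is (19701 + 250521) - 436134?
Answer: -165912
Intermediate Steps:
(19701 + 250521) - 436134 = 270222 - 436134 = -165912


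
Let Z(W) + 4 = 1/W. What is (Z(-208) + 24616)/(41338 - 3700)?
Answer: 301135/460512 ≈ 0.65391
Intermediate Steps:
Z(W) = -4 + 1/W
(Z(-208) + 24616)/(41338 - 3700) = ((-4 + 1/(-208)) + 24616)/(41338 - 3700) = ((-4 - 1/208) + 24616)/37638 = (-833/208 + 24616)*(1/37638) = (5119295/208)*(1/37638) = 301135/460512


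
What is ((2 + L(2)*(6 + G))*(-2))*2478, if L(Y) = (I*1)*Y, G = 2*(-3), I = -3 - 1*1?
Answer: -9912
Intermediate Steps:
I = -4 (I = -3 - 1 = -4)
G = -6
L(Y) = -4*Y (L(Y) = (-4*1)*Y = -4*Y)
((2 + L(2)*(6 + G))*(-2))*2478 = ((2 + (-4*2)*(6 - 6))*(-2))*2478 = ((2 - 8*0)*(-2))*2478 = ((2 + 0)*(-2))*2478 = (2*(-2))*2478 = -4*2478 = -9912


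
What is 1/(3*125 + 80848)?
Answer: 1/81223 ≈ 1.2312e-5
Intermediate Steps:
1/(3*125 + 80848) = 1/(375 + 80848) = 1/81223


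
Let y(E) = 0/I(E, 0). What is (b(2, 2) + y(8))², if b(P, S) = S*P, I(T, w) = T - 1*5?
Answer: 16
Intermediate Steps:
I(T, w) = -5 + T (I(T, w) = T - 5 = -5 + T)
b(P, S) = P*S
y(E) = 0 (y(E) = 0/(-5 + E) = 0)
(b(2, 2) + y(8))² = (2*2 + 0)² = (4 + 0)² = 4² = 16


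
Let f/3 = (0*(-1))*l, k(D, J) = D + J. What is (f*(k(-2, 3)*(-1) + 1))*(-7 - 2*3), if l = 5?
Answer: 0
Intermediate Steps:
f = 0 (f = 3*((0*(-1))*5) = 3*(0*5) = 3*0 = 0)
(f*(k(-2, 3)*(-1) + 1))*(-7 - 2*3) = (0*((-2 + 3)*(-1) + 1))*(-7 - 2*3) = (0*(1*(-1) + 1))*(-7 - 6) = (0*(-1 + 1))*(-13) = (0*0)*(-13) = 0*(-13) = 0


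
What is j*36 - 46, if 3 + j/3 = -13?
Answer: -1774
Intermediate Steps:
j = -48 (j = -9 + 3*(-13) = -9 - 39 = -48)
j*36 - 46 = -48*36 - 46 = -1728 - 46 = -1774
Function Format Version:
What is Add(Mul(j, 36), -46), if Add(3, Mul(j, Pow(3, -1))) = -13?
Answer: -1774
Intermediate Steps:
j = -48 (j = Add(-9, Mul(3, -13)) = Add(-9, -39) = -48)
Add(Mul(j, 36), -46) = Add(Mul(-48, 36), -46) = Add(-1728, -46) = -1774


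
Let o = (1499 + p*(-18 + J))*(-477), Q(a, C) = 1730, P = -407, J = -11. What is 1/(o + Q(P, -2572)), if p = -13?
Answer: -1/893122 ≈ -1.1197e-6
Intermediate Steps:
o = -894852 (o = (1499 - 13*(-18 - 11))*(-477) = (1499 - 13*(-29))*(-477) = (1499 + 377)*(-477) = 1876*(-477) = -894852)
1/(o + Q(P, -2572)) = 1/(-894852 + 1730) = 1/(-893122) = -1/893122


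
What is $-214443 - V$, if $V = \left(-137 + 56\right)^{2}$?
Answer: $-221004$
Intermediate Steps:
$V = 6561$ ($V = \left(-81\right)^{2} = 6561$)
$-214443 - V = -214443 - 6561 = -221004$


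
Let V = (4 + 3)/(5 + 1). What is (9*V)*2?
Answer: 21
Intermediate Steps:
V = 7/6 ≈ 1.1667
(9*V)*2 = (9*(7/6))*2 = (21/2)*2 = 21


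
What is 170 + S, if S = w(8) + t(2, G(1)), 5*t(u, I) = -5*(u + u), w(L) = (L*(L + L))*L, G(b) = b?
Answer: 1190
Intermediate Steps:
w(L) = 2*L³ (w(L) = (L*(2*L))*L = (2*L²)*L = 2*L³)
t(u, I) = -2*u (t(u, I) = (-5*(u + u))/5 = (-10*u)/5 = -2*u)
S = 1020 (S = 2*8³ - 2*2 = 2*512 - 4 = 1024 - 4 = 1020)
170 + S = 170 + 1020 = 1190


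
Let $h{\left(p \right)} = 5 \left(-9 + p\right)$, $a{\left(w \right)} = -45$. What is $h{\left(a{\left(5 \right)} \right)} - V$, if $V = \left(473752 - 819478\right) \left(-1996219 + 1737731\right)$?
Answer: $-89366022558$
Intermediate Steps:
$V = 89366022288$ ($V = \left(473752 - 819478\right) \left(-258488\right) = \left(-345726\right) \left(-258488\right) = 89366022288$)
$h{\left(p \right)} = -45 + 5 p$
$h{\left(a{\left(5 \right)} \right)} - V = \left(-45 + 5 \left(-45\right)\right) - 89366022288 = \left(-45 - 225\right) - 89366022288 = -270 - 89366022288 = -89366022558$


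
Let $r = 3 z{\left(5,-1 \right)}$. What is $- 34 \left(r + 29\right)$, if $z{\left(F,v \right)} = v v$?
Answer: $-1088$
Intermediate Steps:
$z{\left(F,v \right)} = v^{2}$
$r = 3$ ($r = 3 \left(-1\right)^{2} = 3 \cdot 1 = 3$)
$- 34 \left(r + 29\right) = - 34 \left(3 + 29\right) = \left(-34\right) 32 = -1088$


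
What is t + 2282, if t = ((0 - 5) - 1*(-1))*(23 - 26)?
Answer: 2294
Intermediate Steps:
t = 12 (t = (-5 + 1)*(-3) = -4*(-3) = 12)
t + 2282 = 12 + 2282 = 2294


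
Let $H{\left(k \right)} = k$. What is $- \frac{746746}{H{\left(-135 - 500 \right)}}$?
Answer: $\frac{746746}{635} \approx 1176.0$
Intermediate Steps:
$- \frac{746746}{H{\left(-135 - 500 \right)}} = - \frac{746746}{-135 - 500} = - \frac{746746}{-635} = \left(-746746\right) \left(- \frac{1}{635}\right) = \frac{746746}{635}$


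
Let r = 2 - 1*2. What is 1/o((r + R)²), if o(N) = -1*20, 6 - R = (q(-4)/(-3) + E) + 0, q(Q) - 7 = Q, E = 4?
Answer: -1/20 ≈ -0.050000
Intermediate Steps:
q(Q) = 7 + Q
R = 3 (R = 6 - (((7 - 4)/(-3) + 4) + 0) = 6 - ((3*(-⅓) + 4) + 0) = 6 - ((-1 + 4) + 0) = 6 - (3 + 0) = 6 - 1*3 = 6 - 3 = 3)
r = 0 (r = 2 - 2 = 0)
o(N) = -20
1/o((r + R)²) = 1/(-20) = -1/20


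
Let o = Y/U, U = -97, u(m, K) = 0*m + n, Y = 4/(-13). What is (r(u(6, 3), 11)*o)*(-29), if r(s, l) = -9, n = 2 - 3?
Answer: 1044/1261 ≈ 0.82791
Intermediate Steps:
n = -1
Y = -4/13 (Y = 4*(-1/13) = -4/13 ≈ -0.30769)
u(m, K) = -1 (u(m, K) = 0*m - 1 = 0 - 1 = -1)
o = 4/1261 (o = -4/13/(-97) = -4/13*(-1/97) = 4/1261 ≈ 0.0031721)
(r(u(6, 3), 11)*o)*(-29) = -9*4/1261*(-29) = -36/1261*(-29) = 1044/1261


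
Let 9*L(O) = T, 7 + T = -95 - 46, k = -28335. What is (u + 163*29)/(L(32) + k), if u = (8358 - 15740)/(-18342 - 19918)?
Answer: -813880809/4881268190 ≈ -0.16674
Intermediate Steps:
u = 3691/19130 (u = -7382/(-38260) = -7382*(-1/38260) = 3691/19130 ≈ 0.19294)
T = -148 (T = -7 + (-95 - 46) = -7 - 141 = -148)
L(O) = -148/9 (L(O) = (1/9)*(-148) = -148/9)
(u + 163*29)/(L(32) + k) = (3691/19130 + 163*29)/(-148/9 - 28335) = (3691/19130 + 4727)/(-255163/9) = (90431201/19130)*(-9/255163) = -813880809/4881268190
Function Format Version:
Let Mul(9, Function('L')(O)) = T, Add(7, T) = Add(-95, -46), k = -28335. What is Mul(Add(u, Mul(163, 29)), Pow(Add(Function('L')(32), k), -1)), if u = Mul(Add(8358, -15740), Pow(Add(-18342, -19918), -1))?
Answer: Rational(-813880809, 4881268190) ≈ -0.16674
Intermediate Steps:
u = Rational(3691, 19130) (u = Mul(-7382, Pow(-38260, -1)) = Mul(-7382, Rational(-1, 38260)) = Rational(3691, 19130) ≈ 0.19294)
T = -148 (T = Add(-7, Add(-95, -46)) = Add(-7, -141) = -148)
Function('L')(O) = Rational(-148, 9) (Function('L')(O) = Mul(Rational(1, 9), -148) = Rational(-148, 9))
Mul(Add(u, Mul(163, 29)), Pow(Add(Function('L')(32), k), -1)) = Mul(Add(Rational(3691, 19130), Mul(163, 29)), Pow(Add(Rational(-148, 9), -28335), -1)) = Mul(Add(Rational(3691, 19130), 4727), Pow(Rational(-255163, 9), -1)) = Mul(Rational(90431201, 19130), Rational(-9, 255163)) = Rational(-813880809, 4881268190)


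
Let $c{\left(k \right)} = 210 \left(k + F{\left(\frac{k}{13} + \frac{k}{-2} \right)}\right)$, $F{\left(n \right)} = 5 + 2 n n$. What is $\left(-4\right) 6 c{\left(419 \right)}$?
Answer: $- \frac{53893206360}{169} \approx -3.1889 \cdot 10^{8}$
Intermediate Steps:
$F{\left(n \right)} = 5 + 2 n^{2}$
$c{\left(k \right)} = 1050 + 210 k + \frac{12705 k^{2}}{169}$ ($c{\left(k \right)} = 210 \left(k + \left(5 + 2 \left(\frac{k}{13} + \frac{k}{-2}\right)^{2}\right)\right) = 210 \left(k + \left(5 + 2 \left(k \frac{1}{13} + k \left(- \frac{1}{2}\right)\right)^{2}\right)\right) = 210 \left(k + \left(5 + 2 \left(\frac{k}{13} - \frac{k}{2}\right)^{2}\right)\right) = 210 \left(k + \left(5 + 2 \left(- \frac{11 k}{26}\right)^{2}\right)\right) = 210 \left(k + \left(5 + 2 \frac{121 k^{2}}{676}\right)\right) = 210 \left(k + \left(5 + \frac{121 k^{2}}{338}\right)\right) = 210 \left(5 + k + \frac{121 k^{2}}{338}\right) = 1050 + 210 k + \frac{12705 k^{2}}{169}$)
$\left(-4\right) 6 c{\left(419 \right)} = \left(-4\right) 6 \left(1050 + 210 \cdot 419 + \frac{12705 \cdot 419^{2}}{169}\right) = - 24 \left(1050 + 87990 + \frac{12705}{169} \cdot 175561\right) = - 24 \left(1050 + 87990 + \frac{2230502505}{169}\right) = \left(-24\right) \frac{2245550265}{169} = - \frac{53893206360}{169}$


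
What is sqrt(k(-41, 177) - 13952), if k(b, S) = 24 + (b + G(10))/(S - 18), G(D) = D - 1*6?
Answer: I*sqrt(352119651)/159 ≈ 118.02*I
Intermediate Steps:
G(D) = -6 + D (G(D) = D - 6 = -6 + D)
k(b, S) = 24 + (4 + b)/(-18 + S) (k(b, S) = 24 + (b + (-6 + 10))/(S - 18) = 24 + (b + 4)/(-18 + S) = 24 + (4 + b)/(-18 + S))
sqrt(k(-41, 177) - 13952) = sqrt((-428 - 41 + 24*177)/(-18 + 177) - 13952) = sqrt((-428 - 41 + 4248)/159 - 13952) = sqrt((1/159)*3779 - 13952) = sqrt(3779/159 - 13952) = sqrt(-2214589/159) = I*sqrt(352119651)/159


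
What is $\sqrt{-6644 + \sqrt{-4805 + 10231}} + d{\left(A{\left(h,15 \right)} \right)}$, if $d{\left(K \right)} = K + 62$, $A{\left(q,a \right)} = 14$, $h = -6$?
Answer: $76 + \sqrt{-6644 + \sqrt{5426}} \approx 76.0 + 81.058 i$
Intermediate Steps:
$d{\left(K \right)} = 62 + K$
$\sqrt{-6644 + \sqrt{-4805 + 10231}} + d{\left(A{\left(h,15 \right)} \right)} = \sqrt{-6644 + \sqrt{-4805 + 10231}} + \left(62 + 14\right) = \sqrt{-6644 + \sqrt{5426}} + 76 = 76 + \sqrt{-6644 + \sqrt{5426}}$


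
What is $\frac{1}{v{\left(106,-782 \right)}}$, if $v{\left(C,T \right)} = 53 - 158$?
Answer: $- \frac{1}{105} \approx -0.0095238$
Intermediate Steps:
$v{\left(C,T \right)} = -105$ ($v{\left(C,T \right)} = 53 - 158 = -105$)
$\frac{1}{v{\left(106,-782 \right)}} = \frac{1}{-105} = - \frac{1}{105}$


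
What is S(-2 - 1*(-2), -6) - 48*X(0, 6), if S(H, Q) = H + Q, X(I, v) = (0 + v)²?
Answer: -1734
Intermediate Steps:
X(I, v) = v²
S(-2 - 1*(-2), -6) - 48*X(0, 6) = ((-2 - 1*(-2)) - 6) - 48*6² = ((-2 + 2) - 6) - 48*36 = (0 - 6) - 1728 = -6 - 1728 = -1734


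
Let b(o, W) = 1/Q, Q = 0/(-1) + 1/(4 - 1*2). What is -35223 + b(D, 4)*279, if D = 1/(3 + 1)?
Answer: -34665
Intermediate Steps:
Q = 1/2 (Q = 0*(-1) + 1/(4 - 2) = 0 + 1/2 = 1/2 ≈ 0.50000)
D = 1/4 ≈ 0.25000
b(o, W) = 2 (b(o, W) = 1/(1/2) = 2)
-35223 + b(D, 4)*279 = -35223 + 2*279 = -35223 + 558 = -34665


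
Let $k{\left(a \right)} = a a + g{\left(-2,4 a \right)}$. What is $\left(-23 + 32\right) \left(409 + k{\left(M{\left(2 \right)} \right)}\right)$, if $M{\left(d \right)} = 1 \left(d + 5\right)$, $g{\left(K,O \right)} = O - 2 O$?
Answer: $3870$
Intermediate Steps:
$g{\left(K,O \right)} = - O$
$M{\left(d \right)} = 5 + d$ ($M{\left(d \right)} = 1 \left(5 + d\right) = 5 + d$)
$k{\left(a \right)} = a^{2} - 4 a$ ($k{\left(a \right)} = a a - 4 a = a^{2} - 4 a$)
$\left(-23 + 32\right) \left(409 + k{\left(M{\left(2 \right)} \right)}\right) = \left(-23 + 32\right) \left(409 + \left(5 + 2\right) \left(-4 + \left(5 + 2\right)\right)\right) = 9 \left(409 + 7 \left(-4 + 7\right)\right) = 9 \left(409 + 7 \cdot 3\right) = 9 \left(409 + 21\right) = 9 \cdot 430 = 3870$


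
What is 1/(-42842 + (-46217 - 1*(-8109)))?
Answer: -1/80950 ≈ -1.2353e-5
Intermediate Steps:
1/(-42842 + (-46217 - 1*(-8109))) = 1/(-42842 + (-46217 + 8109)) = 1/(-42842 - 38108) = 1/(-80950) = -1/80950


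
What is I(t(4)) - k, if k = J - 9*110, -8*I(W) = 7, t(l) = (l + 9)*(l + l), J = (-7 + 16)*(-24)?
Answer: 9641/8 ≈ 1205.1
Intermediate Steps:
J = -216 (J = 9*(-24) = -216)
t(l) = 2*l*(9 + l) (t(l) = (9 + l)*(2*l) = 2*l*(9 + l))
I(W) = -7/8 (I(W) = -⅛*7 = -7/8)
k = -1206 (k = -216 - 9*110 = -216 - 990 = -1206)
I(t(4)) - k = -7/8 - 1*(-1206) = -7/8 + 1206 = 9641/8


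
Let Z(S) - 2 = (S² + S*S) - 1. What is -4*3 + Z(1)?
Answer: -9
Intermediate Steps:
Z(S) = 1 + 2*S² (Z(S) = 2 + ((S² + S*S) - 1) = 2 + ((S² + S²) - 1) = 2 + (2*S² - 1) = 2 + (-1 + 2*S²) = 1 + 2*S²)
-4*3 + Z(1) = -4*3 + (1 + 2*1²) = -12 + (1 + 2*1) = -12 + (1 + 2) = -12 + 3 = -9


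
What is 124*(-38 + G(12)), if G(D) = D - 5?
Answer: -3844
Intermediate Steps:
G(D) = -5 + D
124*(-38 + G(12)) = 124*(-38 + (-5 + 12)) = 124*(-38 + 7) = 124*(-31) = -3844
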